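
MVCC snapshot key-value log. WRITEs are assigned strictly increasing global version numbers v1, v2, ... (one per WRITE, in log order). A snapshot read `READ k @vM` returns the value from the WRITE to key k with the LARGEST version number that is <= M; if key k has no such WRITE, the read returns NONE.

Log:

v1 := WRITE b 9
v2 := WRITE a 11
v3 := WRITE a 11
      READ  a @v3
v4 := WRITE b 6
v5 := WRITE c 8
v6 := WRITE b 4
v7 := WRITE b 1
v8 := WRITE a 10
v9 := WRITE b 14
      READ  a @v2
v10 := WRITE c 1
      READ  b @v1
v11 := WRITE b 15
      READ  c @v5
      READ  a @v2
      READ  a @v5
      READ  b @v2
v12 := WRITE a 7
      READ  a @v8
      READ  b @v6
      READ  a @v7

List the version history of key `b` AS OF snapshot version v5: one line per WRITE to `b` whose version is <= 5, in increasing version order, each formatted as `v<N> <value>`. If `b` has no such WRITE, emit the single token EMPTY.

Answer: v1 9
v4 6

Derivation:
Scan writes for key=b with version <= 5:
  v1 WRITE b 9 -> keep
  v2 WRITE a 11 -> skip
  v3 WRITE a 11 -> skip
  v4 WRITE b 6 -> keep
  v5 WRITE c 8 -> skip
  v6 WRITE b 4 -> drop (> snap)
  v7 WRITE b 1 -> drop (> snap)
  v8 WRITE a 10 -> skip
  v9 WRITE b 14 -> drop (> snap)
  v10 WRITE c 1 -> skip
  v11 WRITE b 15 -> drop (> snap)
  v12 WRITE a 7 -> skip
Collected: [(1, 9), (4, 6)]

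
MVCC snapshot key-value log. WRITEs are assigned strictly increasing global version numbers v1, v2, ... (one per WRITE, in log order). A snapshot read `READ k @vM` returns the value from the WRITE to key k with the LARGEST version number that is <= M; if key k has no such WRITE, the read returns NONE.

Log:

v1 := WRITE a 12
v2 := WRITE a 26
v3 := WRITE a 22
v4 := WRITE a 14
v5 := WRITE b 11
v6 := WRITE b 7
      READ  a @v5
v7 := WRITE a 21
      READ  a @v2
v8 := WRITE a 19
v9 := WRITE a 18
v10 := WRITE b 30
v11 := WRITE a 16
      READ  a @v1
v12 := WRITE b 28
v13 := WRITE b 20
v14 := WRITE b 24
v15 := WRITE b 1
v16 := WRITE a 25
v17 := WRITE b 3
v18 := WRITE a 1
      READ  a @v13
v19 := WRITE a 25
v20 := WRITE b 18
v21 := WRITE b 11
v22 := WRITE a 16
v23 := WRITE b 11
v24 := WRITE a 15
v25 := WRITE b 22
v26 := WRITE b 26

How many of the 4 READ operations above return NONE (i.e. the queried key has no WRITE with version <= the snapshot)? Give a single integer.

Answer: 0

Derivation:
v1: WRITE a=12  (a history now [(1, 12)])
v2: WRITE a=26  (a history now [(1, 12), (2, 26)])
v3: WRITE a=22  (a history now [(1, 12), (2, 26), (3, 22)])
v4: WRITE a=14  (a history now [(1, 12), (2, 26), (3, 22), (4, 14)])
v5: WRITE b=11  (b history now [(5, 11)])
v6: WRITE b=7  (b history now [(5, 11), (6, 7)])
READ a @v5: history=[(1, 12), (2, 26), (3, 22), (4, 14)] -> pick v4 -> 14
v7: WRITE a=21  (a history now [(1, 12), (2, 26), (3, 22), (4, 14), (7, 21)])
READ a @v2: history=[(1, 12), (2, 26), (3, 22), (4, 14), (7, 21)] -> pick v2 -> 26
v8: WRITE a=19  (a history now [(1, 12), (2, 26), (3, 22), (4, 14), (7, 21), (8, 19)])
v9: WRITE a=18  (a history now [(1, 12), (2, 26), (3, 22), (4, 14), (7, 21), (8, 19), (9, 18)])
v10: WRITE b=30  (b history now [(5, 11), (6, 7), (10, 30)])
v11: WRITE a=16  (a history now [(1, 12), (2, 26), (3, 22), (4, 14), (7, 21), (8, 19), (9, 18), (11, 16)])
READ a @v1: history=[(1, 12), (2, 26), (3, 22), (4, 14), (7, 21), (8, 19), (9, 18), (11, 16)] -> pick v1 -> 12
v12: WRITE b=28  (b history now [(5, 11), (6, 7), (10, 30), (12, 28)])
v13: WRITE b=20  (b history now [(5, 11), (6, 7), (10, 30), (12, 28), (13, 20)])
v14: WRITE b=24  (b history now [(5, 11), (6, 7), (10, 30), (12, 28), (13, 20), (14, 24)])
v15: WRITE b=1  (b history now [(5, 11), (6, 7), (10, 30), (12, 28), (13, 20), (14, 24), (15, 1)])
v16: WRITE a=25  (a history now [(1, 12), (2, 26), (3, 22), (4, 14), (7, 21), (8, 19), (9, 18), (11, 16), (16, 25)])
v17: WRITE b=3  (b history now [(5, 11), (6, 7), (10, 30), (12, 28), (13, 20), (14, 24), (15, 1), (17, 3)])
v18: WRITE a=1  (a history now [(1, 12), (2, 26), (3, 22), (4, 14), (7, 21), (8, 19), (9, 18), (11, 16), (16, 25), (18, 1)])
READ a @v13: history=[(1, 12), (2, 26), (3, 22), (4, 14), (7, 21), (8, 19), (9, 18), (11, 16), (16, 25), (18, 1)] -> pick v11 -> 16
v19: WRITE a=25  (a history now [(1, 12), (2, 26), (3, 22), (4, 14), (7, 21), (8, 19), (9, 18), (11, 16), (16, 25), (18, 1), (19, 25)])
v20: WRITE b=18  (b history now [(5, 11), (6, 7), (10, 30), (12, 28), (13, 20), (14, 24), (15, 1), (17, 3), (20, 18)])
v21: WRITE b=11  (b history now [(5, 11), (6, 7), (10, 30), (12, 28), (13, 20), (14, 24), (15, 1), (17, 3), (20, 18), (21, 11)])
v22: WRITE a=16  (a history now [(1, 12), (2, 26), (3, 22), (4, 14), (7, 21), (8, 19), (9, 18), (11, 16), (16, 25), (18, 1), (19, 25), (22, 16)])
v23: WRITE b=11  (b history now [(5, 11), (6, 7), (10, 30), (12, 28), (13, 20), (14, 24), (15, 1), (17, 3), (20, 18), (21, 11), (23, 11)])
v24: WRITE a=15  (a history now [(1, 12), (2, 26), (3, 22), (4, 14), (7, 21), (8, 19), (9, 18), (11, 16), (16, 25), (18, 1), (19, 25), (22, 16), (24, 15)])
v25: WRITE b=22  (b history now [(5, 11), (6, 7), (10, 30), (12, 28), (13, 20), (14, 24), (15, 1), (17, 3), (20, 18), (21, 11), (23, 11), (25, 22)])
v26: WRITE b=26  (b history now [(5, 11), (6, 7), (10, 30), (12, 28), (13, 20), (14, 24), (15, 1), (17, 3), (20, 18), (21, 11), (23, 11), (25, 22), (26, 26)])
Read results in order: ['14', '26', '12', '16']
NONE count = 0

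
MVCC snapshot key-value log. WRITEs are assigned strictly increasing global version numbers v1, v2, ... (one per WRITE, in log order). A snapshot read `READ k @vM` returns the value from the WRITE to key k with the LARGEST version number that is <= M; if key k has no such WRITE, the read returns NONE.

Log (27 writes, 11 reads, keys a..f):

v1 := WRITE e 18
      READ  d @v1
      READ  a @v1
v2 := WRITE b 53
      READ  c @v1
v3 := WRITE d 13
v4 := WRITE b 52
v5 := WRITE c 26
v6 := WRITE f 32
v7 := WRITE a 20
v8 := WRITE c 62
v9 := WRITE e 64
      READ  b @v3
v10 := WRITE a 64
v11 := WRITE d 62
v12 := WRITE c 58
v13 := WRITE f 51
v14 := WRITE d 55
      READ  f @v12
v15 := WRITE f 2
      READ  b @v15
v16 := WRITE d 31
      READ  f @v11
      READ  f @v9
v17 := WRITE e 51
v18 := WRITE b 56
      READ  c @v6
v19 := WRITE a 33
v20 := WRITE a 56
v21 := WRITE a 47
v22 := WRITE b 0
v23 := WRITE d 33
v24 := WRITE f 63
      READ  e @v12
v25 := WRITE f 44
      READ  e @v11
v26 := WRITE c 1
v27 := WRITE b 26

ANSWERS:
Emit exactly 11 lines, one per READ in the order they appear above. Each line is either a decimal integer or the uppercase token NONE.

v1: WRITE e=18  (e history now [(1, 18)])
READ d @v1: history=[] -> no version <= 1 -> NONE
READ a @v1: history=[] -> no version <= 1 -> NONE
v2: WRITE b=53  (b history now [(2, 53)])
READ c @v1: history=[] -> no version <= 1 -> NONE
v3: WRITE d=13  (d history now [(3, 13)])
v4: WRITE b=52  (b history now [(2, 53), (4, 52)])
v5: WRITE c=26  (c history now [(5, 26)])
v6: WRITE f=32  (f history now [(6, 32)])
v7: WRITE a=20  (a history now [(7, 20)])
v8: WRITE c=62  (c history now [(5, 26), (8, 62)])
v9: WRITE e=64  (e history now [(1, 18), (9, 64)])
READ b @v3: history=[(2, 53), (4, 52)] -> pick v2 -> 53
v10: WRITE a=64  (a history now [(7, 20), (10, 64)])
v11: WRITE d=62  (d history now [(3, 13), (11, 62)])
v12: WRITE c=58  (c history now [(5, 26), (8, 62), (12, 58)])
v13: WRITE f=51  (f history now [(6, 32), (13, 51)])
v14: WRITE d=55  (d history now [(3, 13), (11, 62), (14, 55)])
READ f @v12: history=[(6, 32), (13, 51)] -> pick v6 -> 32
v15: WRITE f=2  (f history now [(6, 32), (13, 51), (15, 2)])
READ b @v15: history=[(2, 53), (4, 52)] -> pick v4 -> 52
v16: WRITE d=31  (d history now [(3, 13), (11, 62), (14, 55), (16, 31)])
READ f @v11: history=[(6, 32), (13, 51), (15, 2)] -> pick v6 -> 32
READ f @v9: history=[(6, 32), (13, 51), (15, 2)] -> pick v6 -> 32
v17: WRITE e=51  (e history now [(1, 18), (9, 64), (17, 51)])
v18: WRITE b=56  (b history now [(2, 53), (4, 52), (18, 56)])
READ c @v6: history=[(5, 26), (8, 62), (12, 58)] -> pick v5 -> 26
v19: WRITE a=33  (a history now [(7, 20), (10, 64), (19, 33)])
v20: WRITE a=56  (a history now [(7, 20), (10, 64), (19, 33), (20, 56)])
v21: WRITE a=47  (a history now [(7, 20), (10, 64), (19, 33), (20, 56), (21, 47)])
v22: WRITE b=0  (b history now [(2, 53), (4, 52), (18, 56), (22, 0)])
v23: WRITE d=33  (d history now [(3, 13), (11, 62), (14, 55), (16, 31), (23, 33)])
v24: WRITE f=63  (f history now [(6, 32), (13, 51), (15, 2), (24, 63)])
READ e @v12: history=[(1, 18), (9, 64), (17, 51)] -> pick v9 -> 64
v25: WRITE f=44  (f history now [(6, 32), (13, 51), (15, 2), (24, 63), (25, 44)])
READ e @v11: history=[(1, 18), (9, 64), (17, 51)] -> pick v9 -> 64
v26: WRITE c=1  (c history now [(5, 26), (8, 62), (12, 58), (26, 1)])
v27: WRITE b=26  (b history now [(2, 53), (4, 52), (18, 56), (22, 0), (27, 26)])

Answer: NONE
NONE
NONE
53
32
52
32
32
26
64
64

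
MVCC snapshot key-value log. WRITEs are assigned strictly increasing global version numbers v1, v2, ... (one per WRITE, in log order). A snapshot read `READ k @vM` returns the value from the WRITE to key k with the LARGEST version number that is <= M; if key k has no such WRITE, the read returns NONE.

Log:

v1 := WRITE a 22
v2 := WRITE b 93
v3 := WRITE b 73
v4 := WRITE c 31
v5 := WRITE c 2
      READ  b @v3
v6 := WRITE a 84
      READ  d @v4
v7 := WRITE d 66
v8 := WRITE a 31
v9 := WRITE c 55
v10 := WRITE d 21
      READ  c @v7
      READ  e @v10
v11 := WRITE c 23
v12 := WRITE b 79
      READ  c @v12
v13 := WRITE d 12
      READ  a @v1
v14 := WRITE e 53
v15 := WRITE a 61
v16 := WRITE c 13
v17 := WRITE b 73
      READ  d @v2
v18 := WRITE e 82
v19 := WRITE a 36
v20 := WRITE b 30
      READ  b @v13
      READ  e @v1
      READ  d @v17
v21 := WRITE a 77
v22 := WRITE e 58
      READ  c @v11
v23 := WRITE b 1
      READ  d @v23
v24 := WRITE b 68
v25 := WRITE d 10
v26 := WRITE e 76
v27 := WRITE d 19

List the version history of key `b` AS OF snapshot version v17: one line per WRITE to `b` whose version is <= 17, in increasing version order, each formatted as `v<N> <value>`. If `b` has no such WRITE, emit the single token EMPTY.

Answer: v2 93
v3 73
v12 79
v17 73

Derivation:
Scan writes for key=b with version <= 17:
  v1 WRITE a 22 -> skip
  v2 WRITE b 93 -> keep
  v3 WRITE b 73 -> keep
  v4 WRITE c 31 -> skip
  v5 WRITE c 2 -> skip
  v6 WRITE a 84 -> skip
  v7 WRITE d 66 -> skip
  v8 WRITE a 31 -> skip
  v9 WRITE c 55 -> skip
  v10 WRITE d 21 -> skip
  v11 WRITE c 23 -> skip
  v12 WRITE b 79 -> keep
  v13 WRITE d 12 -> skip
  v14 WRITE e 53 -> skip
  v15 WRITE a 61 -> skip
  v16 WRITE c 13 -> skip
  v17 WRITE b 73 -> keep
  v18 WRITE e 82 -> skip
  v19 WRITE a 36 -> skip
  v20 WRITE b 30 -> drop (> snap)
  v21 WRITE a 77 -> skip
  v22 WRITE e 58 -> skip
  v23 WRITE b 1 -> drop (> snap)
  v24 WRITE b 68 -> drop (> snap)
  v25 WRITE d 10 -> skip
  v26 WRITE e 76 -> skip
  v27 WRITE d 19 -> skip
Collected: [(2, 93), (3, 73), (12, 79), (17, 73)]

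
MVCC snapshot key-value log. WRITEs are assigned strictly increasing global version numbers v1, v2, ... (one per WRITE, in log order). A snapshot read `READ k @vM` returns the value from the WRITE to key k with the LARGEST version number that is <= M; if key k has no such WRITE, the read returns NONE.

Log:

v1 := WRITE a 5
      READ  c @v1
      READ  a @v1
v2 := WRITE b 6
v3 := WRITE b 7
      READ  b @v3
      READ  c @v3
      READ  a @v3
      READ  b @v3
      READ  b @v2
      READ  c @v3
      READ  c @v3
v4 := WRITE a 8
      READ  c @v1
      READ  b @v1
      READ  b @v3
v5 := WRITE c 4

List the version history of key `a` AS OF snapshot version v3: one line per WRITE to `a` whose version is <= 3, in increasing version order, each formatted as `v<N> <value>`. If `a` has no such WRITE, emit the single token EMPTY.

Answer: v1 5

Derivation:
Scan writes for key=a with version <= 3:
  v1 WRITE a 5 -> keep
  v2 WRITE b 6 -> skip
  v3 WRITE b 7 -> skip
  v4 WRITE a 8 -> drop (> snap)
  v5 WRITE c 4 -> skip
Collected: [(1, 5)]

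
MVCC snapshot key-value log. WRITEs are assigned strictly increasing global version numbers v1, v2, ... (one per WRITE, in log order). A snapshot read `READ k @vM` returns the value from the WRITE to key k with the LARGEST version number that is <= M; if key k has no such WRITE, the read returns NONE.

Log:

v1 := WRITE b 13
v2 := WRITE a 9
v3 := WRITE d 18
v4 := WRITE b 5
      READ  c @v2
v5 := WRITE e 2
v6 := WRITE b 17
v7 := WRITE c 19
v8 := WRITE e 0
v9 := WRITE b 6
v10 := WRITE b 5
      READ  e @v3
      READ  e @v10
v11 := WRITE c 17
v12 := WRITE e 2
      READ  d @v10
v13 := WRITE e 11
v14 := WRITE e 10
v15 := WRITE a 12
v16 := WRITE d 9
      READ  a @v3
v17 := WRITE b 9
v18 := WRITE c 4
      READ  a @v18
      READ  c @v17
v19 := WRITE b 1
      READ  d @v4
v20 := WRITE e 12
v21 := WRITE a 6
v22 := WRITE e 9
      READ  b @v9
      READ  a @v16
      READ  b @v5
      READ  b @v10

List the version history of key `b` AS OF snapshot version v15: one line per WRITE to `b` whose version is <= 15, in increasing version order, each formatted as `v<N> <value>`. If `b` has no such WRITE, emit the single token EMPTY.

Answer: v1 13
v4 5
v6 17
v9 6
v10 5

Derivation:
Scan writes for key=b with version <= 15:
  v1 WRITE b 13 -> keep
  v2 WRITE a 9 -> skip
  v3 WRITE d 18 -> skip
  v4 WRITE b 5 -> keep
  v5 WRITE e 2 -> skip
  v6 WRITE b 17 -> keep
  v7 WRITE c 19 -> skip
  v8 WRITE e 0 -> skip
  v9 WRITE b 6 -> keep
  v10 WRITE b 5 -> keep
  v11 WRITE c 17 -> skip
  v12 WRITE e 2 -> skip
  v13 WRITE e 11 -> skip
  v14 WRITE e 10 -> skip
  v15 WRITE a 12 -> skip
  v16 WRITE d 9 -> skip
  v17 WRITE b 9 -> drop (> snap)
  v18 WRITE c 4 -> skip
  v19 WRITE b 1 -> drop (> snap)
  v20 WRITE e 12 -> skip
  v21 WRITE a 6 -> skip
  v22 WRITE e 9 -> skip
Collected: [(1, 13), (4, 5), (6, 17), (9, 6), (10, 5)]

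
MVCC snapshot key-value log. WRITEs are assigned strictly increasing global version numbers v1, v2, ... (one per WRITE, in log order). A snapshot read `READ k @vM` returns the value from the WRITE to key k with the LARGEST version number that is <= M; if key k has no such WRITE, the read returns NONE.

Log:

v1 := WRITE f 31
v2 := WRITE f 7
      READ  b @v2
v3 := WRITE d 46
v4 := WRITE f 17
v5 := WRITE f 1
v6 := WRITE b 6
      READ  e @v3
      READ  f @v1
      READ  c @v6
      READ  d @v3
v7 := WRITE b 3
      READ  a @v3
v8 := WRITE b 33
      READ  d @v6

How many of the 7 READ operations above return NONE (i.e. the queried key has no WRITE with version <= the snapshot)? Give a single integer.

Answer: 4

Derivation:
v1: WRITE f=31  (f history now [(1, 31)])
v2: WRITE f=7  (f history now [(1, 31), (2, 7)])
READ b @v2: history=[] -> no version <= 2 -> NONE
v3: WRITE d=46  (d history now [(3, 46)])
v4: WRITE f=17  (f history now [(1, 31), (2, 7), (4, 17)])
v5: WRITE f=1  (f history now [(1, 31), (2, 7), (4, 17), (5, 1)])
v6: WRITE b=6  (b history now [(6, 6)])
READ e @v3: history=[] -> no version <= 3 -> NONE
READ f @v1: history=[(1, 31), (2, 7), (4, 17), (5, 1)] -> pick v1 -> 31
READ c @v6: history=[] -> no version <= 6 -> NONE
READ d @v3: history=[(3, 46)] -> pick v3 -> 46
v7: WRITE b=3  (b history now [(6, 6), (7, 3)])
READ a @v3: history=[] -> no version <= 3 -> NONE
v8: WRITE b=33  (b history now [(6, 6), (7, 3), (8, 33)])
READ d @v6: history=[(3, 46)] -> pick v3 -> 46
Read results in order: ['NONE', 'NONE', '31', 'NONE', '46', 'NONE', '46']
NONE count = 4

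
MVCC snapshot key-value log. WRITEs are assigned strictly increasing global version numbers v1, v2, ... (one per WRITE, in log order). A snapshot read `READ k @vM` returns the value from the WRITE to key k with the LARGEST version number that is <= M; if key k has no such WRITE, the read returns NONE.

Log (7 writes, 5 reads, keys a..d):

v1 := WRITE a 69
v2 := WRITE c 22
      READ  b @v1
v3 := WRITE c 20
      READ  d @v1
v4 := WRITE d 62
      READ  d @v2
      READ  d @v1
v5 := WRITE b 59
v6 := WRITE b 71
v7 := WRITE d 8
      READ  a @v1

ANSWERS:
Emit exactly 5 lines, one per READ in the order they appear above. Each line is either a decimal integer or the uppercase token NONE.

v1: WRITE a=69  (a history now [(1, 69)])
v2: WRITE c=22  (c history now [(2, 22)])
READ b @v1: history=[] -> no version <= 1 -> NONE
v3: WRITE c=20  (c history now [(2, 22), (3, 20)])
READ d @v1: history=[] -> no version <= 1 -> NONE
v4: WRITE d=62  (d history now [(4, 62)])
READ d @v2: history=[(4, 62)] -> no version <= 2 -> NONE
READ d @v1: history=[(4, 62)] -> no version <= 1 -> NONE
v5: WRITE b=59  (b history now [(5, 59)])
v6: WRITE b=71  (b history now [(5, 59), (6, 71)])
v7: WRITE d=8  (d history now [(4, 62), (7, 8)])
READ a @v1: history=[(1, 69)] -> pick v1 -> 69

Answer: NONE
NONE
NONE
NONE
69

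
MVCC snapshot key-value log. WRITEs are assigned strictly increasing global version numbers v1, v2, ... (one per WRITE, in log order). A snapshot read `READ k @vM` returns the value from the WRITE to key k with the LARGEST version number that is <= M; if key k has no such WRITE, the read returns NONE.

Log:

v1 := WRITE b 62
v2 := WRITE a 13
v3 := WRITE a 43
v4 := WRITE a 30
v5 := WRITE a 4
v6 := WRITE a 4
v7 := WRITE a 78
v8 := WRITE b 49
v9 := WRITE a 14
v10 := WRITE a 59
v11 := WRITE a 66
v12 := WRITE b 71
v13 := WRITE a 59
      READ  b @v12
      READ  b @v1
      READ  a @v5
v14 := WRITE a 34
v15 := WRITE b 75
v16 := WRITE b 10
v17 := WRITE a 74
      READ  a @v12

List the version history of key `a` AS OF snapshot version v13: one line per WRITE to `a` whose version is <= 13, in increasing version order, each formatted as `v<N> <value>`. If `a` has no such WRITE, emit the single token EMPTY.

Answer: v2 13
v3 43
v4 30
v5 4
v6 4
v7 78
v9 14
v10 59
v11 66
v13 59

Derivation:
Scan writes for key=a with version <= 13:
  v1 WRITE b 62 -> skip
  v2 WRITE a 13 -> keep
  v3 WRITE a 43 -> keep
  v4 WRITE a 30 -> keep
  v5 WRITE a 4 -> keep
  v6 WRITE a 4 -> keep
  v7 WRITE a 78 -> keep
  v8 WRITE b 49 -> skip
  v9 WRITE a 14 -> keep
  v10 WRITE a 59 -> keep
  v11 WRITE a 66 -> keep
  v12 WRITE b 71 -> skip
  v13 WRITE a 59 -> keep
  v14 WRITE a 34 -> drop (> snap)
  v15 WRITE b 75 -> skip
  v16 WRITE b 10 -> skip
  v17 WRITE a 74 -> drop (> snap)
Collected: [(2, 13), (3, 43), (4, 30), (5, 4), (6, 4), (7, 78), (9, 14), (10, 59), (11, 66), (13, 59)]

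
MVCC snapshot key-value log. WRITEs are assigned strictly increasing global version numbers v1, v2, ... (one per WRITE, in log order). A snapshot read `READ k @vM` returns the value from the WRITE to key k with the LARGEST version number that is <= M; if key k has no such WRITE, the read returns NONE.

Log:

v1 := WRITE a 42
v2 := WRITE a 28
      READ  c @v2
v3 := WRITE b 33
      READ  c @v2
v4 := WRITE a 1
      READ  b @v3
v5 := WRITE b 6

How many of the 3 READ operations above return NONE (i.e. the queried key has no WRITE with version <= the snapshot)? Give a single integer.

v1: WRITE a=42  (a history now [(1, 42)])
v2: WRITE a=28  (a history now [(1, 42), (2, 28)])
READ c @v2: history=[] -> no version <= 2 -> NONE
v3: WRITE b=33  (b history now [(3, 33)])
READ c @v2: history=[] -> no version <= 2 -> NONE
v4: WRITE a=1  (a history now [(1, 42), (2, 28), (4, 1)])
READ b @v3: history=[(3, 33)] -> pick v3 -> 33
v5: WRITE b=6  (b history now [(3, 33), (5, 6)])
Read results in order: ['NONE', 'NONE', '33']
NONE count = 2

Answer: 2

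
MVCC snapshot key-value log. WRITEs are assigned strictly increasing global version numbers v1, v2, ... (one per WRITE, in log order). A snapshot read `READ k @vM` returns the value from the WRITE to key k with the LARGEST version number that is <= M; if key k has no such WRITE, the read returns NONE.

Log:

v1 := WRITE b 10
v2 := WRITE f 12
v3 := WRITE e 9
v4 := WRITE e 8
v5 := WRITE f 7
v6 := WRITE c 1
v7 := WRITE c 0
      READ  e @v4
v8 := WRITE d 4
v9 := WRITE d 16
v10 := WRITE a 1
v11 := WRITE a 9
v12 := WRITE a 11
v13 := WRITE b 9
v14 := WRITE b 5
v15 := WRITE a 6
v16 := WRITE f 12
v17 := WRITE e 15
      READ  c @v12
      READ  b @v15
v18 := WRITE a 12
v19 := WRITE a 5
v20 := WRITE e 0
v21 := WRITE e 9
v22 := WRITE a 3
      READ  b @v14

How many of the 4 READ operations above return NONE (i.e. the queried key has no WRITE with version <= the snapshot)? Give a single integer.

Answer: 0

Derivation:
v1: WRITE b=10  (b history now [(1, 10)])
v2: WRITE f=12  (f history now [(2, 12)])
v3: WRITE e=9  (e history now [(3, 9)])
v4: WRITE e=8  (e history now [(3, 9), (4, 8)])
v5: WRITE f=7  (f history now [(2, 12), (5, 7)])
v6: WRITE c=1  (c history now [(6, 1)])
v7: WRITE c=0  (c history now [(6, 1), (7, 0)])
READ e @v4: history=[(3, 9), (4, 8)] -> pick v4 -> 8
v8: WRITE d=4  (d history now [(8, 4)])
v9: WRITE d=16  (d history now [(8, 4), (9, 16)])
v10: WRITE a=1  (a history now [(10, 1)])
v11: WRITE a=9  (a history now [(10, 1), (11, 9)])
v12: WRITE a=11  (a history now [(10, 1), (11, 9), (12, 11)])
v13: WRITE b=9  (b history now [(1, 10), (13, 9)])
v14: WRITE b=5  (b history now [(1, 10), (13, 9), (14, 5)])
v15: WRITE a=6  (a history now [(10, 1), (11, 9), (12, 11), (15, 6)])
v16: WRITE f=12  (f history now [(2, 12), (5, 7), (16, 12)])
v17: WRITE e=15  (e history now [(3, 9), (4, 8), (17, 15)])
READ c @v12: history=[(6, 1), (7, 0)] -> pick v7 -> 0
READ b @v15: history=[(1, 10), (13, 9), (14, 5)] -> pick v14 -> 5
v18: WRITE a=12  (a history now [(10, 1), (11, 9), (12, 11), (15, 6), (18, 12)])
v19: WRITE a=5  (a history now [(10, 1), (11, 9), (12, 11), (15, 6), (18, 12), (19, 5)])
v20: WRITE e=0  (e history now [(3, 9), (4, 8), (17, 15), (20, 0)])
v21: WRITE e=9  (e history now [(3, 9), (4, 8), (17, 15), (20, 0), (21, 9)])
v22: WRITE a=3  (a history now [(10, 1), (11, 9), (12, 11), (15, 6), (18, 12), (19, 5), (22, 3)])
READ b @v14: history=[(1, 10), (13, 9), (14, 5)] -> pick v14 -> 5
Read results in order: ['8', '0', '5', '5']
NONE count = 0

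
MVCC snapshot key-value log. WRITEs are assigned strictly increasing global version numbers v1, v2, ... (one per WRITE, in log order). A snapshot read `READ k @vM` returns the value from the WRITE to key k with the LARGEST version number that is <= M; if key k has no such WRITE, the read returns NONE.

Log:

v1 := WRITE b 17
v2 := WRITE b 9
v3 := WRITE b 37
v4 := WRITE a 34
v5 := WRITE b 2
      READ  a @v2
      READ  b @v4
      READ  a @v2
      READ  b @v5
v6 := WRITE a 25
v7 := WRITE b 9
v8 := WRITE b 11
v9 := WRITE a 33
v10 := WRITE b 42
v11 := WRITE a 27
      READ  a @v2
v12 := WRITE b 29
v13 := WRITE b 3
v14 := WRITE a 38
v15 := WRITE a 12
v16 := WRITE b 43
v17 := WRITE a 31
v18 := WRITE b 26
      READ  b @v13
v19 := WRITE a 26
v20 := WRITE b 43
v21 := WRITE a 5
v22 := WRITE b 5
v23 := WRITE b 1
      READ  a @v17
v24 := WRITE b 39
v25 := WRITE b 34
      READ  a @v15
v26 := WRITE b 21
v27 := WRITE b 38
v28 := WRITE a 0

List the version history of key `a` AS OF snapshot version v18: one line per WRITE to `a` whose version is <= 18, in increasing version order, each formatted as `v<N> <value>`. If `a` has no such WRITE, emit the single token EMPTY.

Answer: v4 34
v6 25
v9 33
v11 27
v14 38
v15 12
v17 31

Derivation:
Scan writes for key=a with version <= 18:
  v1 WRITE b 17 -> skip
  v2 WRITE b 9 -> skip
  v3 WRITE b 37 -> skip
  v4 WRITE a 34 -> keep
  v5 WRITE b 2 -> skip
  v6 WRITE a 25 -> keep
  v7 WRITE b 9 -> skip
  v8 WRITE b 11 -> skip
  v9 WRITE a 33 -> keep
  v10 WRITE b 42 -> skip
  v11 WRITE a 27 -> keep
  v12 WRITE b 29 -> skip
  v13 WRITE b 3 -> skip
  v14 WRITE a 38 -> keep
  v15 WRITE a 12 -> keep
  v16 WRITE b 43 -> skip
  v17 WRITE a 31 -> keep
  v18 WRITE b 26 -> skip
  v19 WRITE a 26 -> drop (> snap)
  v20 WRITE b 43 -> skip
  v21 WRITE a 5 -> drop (> snap)
  v22 WRITE b 5 -> skip
  v23 WRITE b 1 -> skip
  v24 WRITE b 39 -> skip
  v25 WRITE b 34 -> skip
  v26 WRITE b 21 -> skip
  v27 WRITE b 38 -> skip
  v28 WRITE a 0 -> drop (> snap)
Collected: [(4, 34), (6, 25), (9, 33), (11, 27), (14, 38), (15, 12), (17, 31)]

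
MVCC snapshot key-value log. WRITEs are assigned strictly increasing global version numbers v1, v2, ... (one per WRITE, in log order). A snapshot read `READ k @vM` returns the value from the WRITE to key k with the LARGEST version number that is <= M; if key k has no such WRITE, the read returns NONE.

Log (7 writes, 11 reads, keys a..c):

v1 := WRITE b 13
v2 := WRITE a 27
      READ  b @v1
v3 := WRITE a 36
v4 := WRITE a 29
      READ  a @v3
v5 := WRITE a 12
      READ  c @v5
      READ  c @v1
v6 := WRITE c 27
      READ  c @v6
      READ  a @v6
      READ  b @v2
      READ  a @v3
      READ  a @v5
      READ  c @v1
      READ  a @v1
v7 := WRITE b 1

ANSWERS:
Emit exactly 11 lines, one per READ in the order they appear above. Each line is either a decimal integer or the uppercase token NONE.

v1: WRITE b=13  (b history now [(1, 13)])
v2: WRITE a=27  (a history now [(2, 27)])
READ b @v1: history=[(1, 13)] -> pick v1 -> 13
v3: WRITE a=36  (a history now [(2, 27), (3, 36)])
v4: WRITE a=29  (a history now [(2, 27), (3, 36), (4, 29)])
READ a @v3: history=[(2, 27), (3, 36), (4, 29)] -> pick v3 -> 36
v5: WRITE a=12  (a history now [(2, 27), (3, 36), (4, 29), (5, 12)])
READ c @v5: history=[] -> no version <= 5 -> NONE
READ c @v1: history=[] -> no version <= 1 -> NONE
v6: WRITE c=27  (c history now [(6, 27)])
READ c @v6: history=[(6, 27)] -> pick v6 -> 27
READ a @v6: history=[(2, 27), (3, 36), (4, 29), (5, 12)] -> pick v5 -> 12
READ b @v2: history=[(1, 13)] -> pick v1 -> 13
READ a @v3: history=[(2, 27), (3, 36), (4, 29), (5, 12)] -> pick v3 -> 36
READ a @v5: history=[(2, 27), (3, 36), (4, 29), (5, 12)] -> pick v5 -> 12
READ c @v1: history=[(6, 27)] -> no version <= 1 -> NONE
READ a @v1: history=[(2, 27), (3, 36), (4, 29), (5, 12)] -> no version <= 1 -> NONE
v7: WRITE b=1  (b history now [(1, 13), (7, 1)])

Answer: 13
36
NONE
NONE
27
12
13
36
12
NONE
NONE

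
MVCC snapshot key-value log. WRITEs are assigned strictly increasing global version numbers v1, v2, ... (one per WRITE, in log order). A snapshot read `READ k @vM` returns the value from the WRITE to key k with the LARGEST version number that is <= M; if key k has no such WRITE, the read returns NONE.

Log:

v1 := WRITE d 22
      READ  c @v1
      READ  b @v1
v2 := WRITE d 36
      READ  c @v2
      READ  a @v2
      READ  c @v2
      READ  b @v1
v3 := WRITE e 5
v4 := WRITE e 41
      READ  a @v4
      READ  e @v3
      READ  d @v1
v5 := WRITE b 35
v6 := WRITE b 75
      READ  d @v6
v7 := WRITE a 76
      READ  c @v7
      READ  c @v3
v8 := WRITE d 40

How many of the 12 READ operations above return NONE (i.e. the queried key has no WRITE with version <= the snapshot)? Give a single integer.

v1: WRITE d=22  (d history now [(1, 22)])
READ c @v1: history=[] -> no version <= 1 -> NONE
READ b @v1: history=[] -> no version <= 1 -> NONE
v2: WRITE d=36  (d history now [(1, 22), (2, 36)])
READ c @v2: history=[] -> no version <= 2 -> NONE
READ a @v2: history=[] -> no version <= 2 -> NONE
READ c @v2: history=[] -> no version <= 2 -> NONE
READ b @v1: history=[] -> no version <= 1 -> NONE
v3: WRITE e=5  (e history now [(3, 5)])
v4: WRITE e=41  (e history now [(3, 5), (4, 41)])
READ a @v4: history=[] -> no version <= 4 -> NONE
READ e @v3: history=[(3, 5), (4, 41)] -> pick v3 -> 5
READ d @v1: history=[(1, 22), (2, 36)] -> pick v1 -> 22
v5: WRITE b=35  (b history now [(5, 35)])
v6: WRITE b=75  (b history now [(5, 35), (6, 75)])
READ d @v6: history=[(1, 22), (2, 36)] -> pick v2 -> 36
v7: WRITE a=76  (a history now [(7, 76)])
READ c @v7: history=[] -> no version <= 7 -> NONE
READ c @v3: history=[] -> no version <= 3 -> NONE
v8: WRITE d=40  (d history now [(1, 22), (2, 36), (8, 40)])
Read results in order: ['NONE', 'NONE', 'NONE', 'NONE', 'NONE', 'NONE', 'NONE', '5', '22', '36', 'NONE', 'NONE']
NONE count = 9

Answer: 9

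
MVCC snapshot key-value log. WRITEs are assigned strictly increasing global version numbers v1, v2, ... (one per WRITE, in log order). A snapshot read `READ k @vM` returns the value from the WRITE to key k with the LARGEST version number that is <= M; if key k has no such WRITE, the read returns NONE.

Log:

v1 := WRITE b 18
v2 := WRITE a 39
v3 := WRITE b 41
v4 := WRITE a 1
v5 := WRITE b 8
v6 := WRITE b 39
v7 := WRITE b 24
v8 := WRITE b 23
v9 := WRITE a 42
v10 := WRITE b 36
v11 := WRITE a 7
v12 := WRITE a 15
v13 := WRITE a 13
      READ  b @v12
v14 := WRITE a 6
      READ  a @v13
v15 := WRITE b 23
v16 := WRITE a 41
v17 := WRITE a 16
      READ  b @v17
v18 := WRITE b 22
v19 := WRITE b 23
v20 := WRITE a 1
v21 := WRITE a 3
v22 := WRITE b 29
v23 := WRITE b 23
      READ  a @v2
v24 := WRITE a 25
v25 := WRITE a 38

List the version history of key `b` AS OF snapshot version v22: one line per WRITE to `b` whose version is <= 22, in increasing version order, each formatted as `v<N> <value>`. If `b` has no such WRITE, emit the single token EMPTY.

Answer: v1 18
v3 41
v5 8
v6 39
v7 24
v8 23
v10 36
v15 23
v18 22
v19 23
v22 29

Derivation:
Scan writes for key=b with version <= 22:
  v1 WRITE b 18 -> keep
  v2 WRITE a 39 -> skip
  v3 WRITE b 41 -> keep
  v4 WRITE a 1 -> skip
  v5 WRITE b 8 -> keep
  v6 WRITE b 39 -> keep
  v7 WRITE b 24 -> keep
  v8 WRITE b 23 -> keep
  v9 WRITE a 42 -> skip
  v10 WRITE b 36 -> keep
  v11 WRITE a 7 -> skip
  v12 WRITE a 15 -> skip
  v13 WRITE a 13 -> skip
  v14 WRITE a 6 -> skip
  v15 WRITE b 23 -> keep
  v16 WRITE a 41 -> skip
  v17 WRITE a 16 -> skip
  v18 WRITE b 22 -> keep
  v19 WRITE b 23 -> keep
  v20 WRITE a 1 -> skip
  v21 WRITE a 3 -> skip
  v22 WRITE b 29 -> keep
  v23 WRITE b 23 -> drop (> snap)
  v24 WRITE a 25 -> skip
  v25 WRITE a 38 -> skip
Collected: [(1, 18), (3, 41), (5, 8), (6, 39), (7, 24), (8, 23), (10, 36), (15, 23), (18, 22), (19, 23), (22, 29)]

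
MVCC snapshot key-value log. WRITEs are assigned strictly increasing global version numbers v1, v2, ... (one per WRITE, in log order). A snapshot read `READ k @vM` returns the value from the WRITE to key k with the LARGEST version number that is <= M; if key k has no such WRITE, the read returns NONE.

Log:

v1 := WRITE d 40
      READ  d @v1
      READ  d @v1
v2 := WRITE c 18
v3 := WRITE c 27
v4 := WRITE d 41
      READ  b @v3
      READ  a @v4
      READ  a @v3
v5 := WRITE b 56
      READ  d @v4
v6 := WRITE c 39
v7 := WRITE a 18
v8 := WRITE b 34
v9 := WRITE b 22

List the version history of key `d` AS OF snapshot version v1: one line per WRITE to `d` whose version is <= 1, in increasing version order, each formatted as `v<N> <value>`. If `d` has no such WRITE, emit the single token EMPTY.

Scan writes for key=d with version <= 1:
  v1 WRITE d 40 -> keep
  v2 WRITE c 18 -> skip
  v3 WRITE c 27 -> skip
  v4 WRITE d 41 -> drop (> snap)
  v5 WRITE b 56 -> skip
  v6 WRITE c 39 -> skip
  v7 WRITE a 18 -> skip
  v8 WRITE b 34 -> skip
  v9 WRITE b 22 -> skip
Collected: [(1, 40)]

Answer: v1 40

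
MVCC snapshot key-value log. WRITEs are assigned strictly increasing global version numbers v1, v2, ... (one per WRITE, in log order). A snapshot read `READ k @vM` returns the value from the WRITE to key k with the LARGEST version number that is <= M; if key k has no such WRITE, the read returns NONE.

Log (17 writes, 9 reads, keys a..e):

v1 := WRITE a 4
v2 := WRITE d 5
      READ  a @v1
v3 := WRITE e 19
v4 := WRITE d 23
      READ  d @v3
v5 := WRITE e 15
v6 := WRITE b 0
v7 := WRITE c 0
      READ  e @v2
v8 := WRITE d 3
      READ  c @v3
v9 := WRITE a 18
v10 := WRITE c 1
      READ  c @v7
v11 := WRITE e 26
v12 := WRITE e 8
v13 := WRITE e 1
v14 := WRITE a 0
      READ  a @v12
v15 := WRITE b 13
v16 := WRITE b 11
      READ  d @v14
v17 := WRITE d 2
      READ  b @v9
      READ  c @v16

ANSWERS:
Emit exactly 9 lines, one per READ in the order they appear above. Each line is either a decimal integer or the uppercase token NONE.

Answer: 4
5
NONE
NONE
0
18
3
0
1

Derivation:
v1: WRITE a=4  (a history now [(1, 4)])
v2: WRITE d=5  (d history now [(2, 5)])
READ a @v1: history=[(1, 4)] -> pick v1 -> 4
v3: WRITE e=19  (e history now [(3, 19)])
v4: WRITE d=23  (d history now [(2, 5), (4, 23)])
READ d @v3: history=[(2, 5), (4, 23)] -> pick v2 -> 5
v5: WRITE e=15  (e history now [(3, 19), (5, 15)])
v6: WRITE b=0  (b history now [(6, 0)])
v7: WRITE c=0  (c history now [(7, 0)])
READ e @v2: history=[(3, 19), (5, 15)] -> no version <= 2 -> NONE
v8: WRITE d=3  (d history now [(2, 5), (4, 23), (8, 3)])
READ c @v3: history=[(7, 0)] -> no version <= 3 -> NONE
v9: WRITE a=18  (a history now [(1, 4), (9, 18)])
v10: WRITE c=1  (c history now [(7, 0), (10, 1)])
READ c @v7: history=[(7, 0), (10, 1)] -> pick v7 -> 0
v11: WRITE e=26  (e history now [(3, 19), (5, 15), (11, 26)])
v12: WRITE e=8  (e history now [(3, 19), (5, 15), (11, 26), (12, 8)])
v13: WRITE e=1  (e history now [(3, 19), (5, 15), (11, 26), (12, 8), (13, 1)])
v14: WRITE a=0  (a history now [(1, 4), (9, 18), (14, 0)])
READ a @v12: history=[(1, 4), (9, 18), (14, 0)] -> pick v9 -> 18
v15: WRITE b=13  (b history now [(6, 0), (15, 13)])
v16: WRITE b=11  (b history now [(6, 0), (15, 13), (16, 11)])
READ d @v14: history=[(2, 5), (4, 23), (8, 3)] -> pick v8 -> 3
v17: WRITE d=2  (d history now [(2, 5), (4, 23), (8, 3), (17, 2)])
READ b @v9: history=[(6, 0), (15, 13), (16, 11)] -> pick v6 -> 0
READ c @v16: history=[(7, 0), (10, 1)] -> pick v10 -> 1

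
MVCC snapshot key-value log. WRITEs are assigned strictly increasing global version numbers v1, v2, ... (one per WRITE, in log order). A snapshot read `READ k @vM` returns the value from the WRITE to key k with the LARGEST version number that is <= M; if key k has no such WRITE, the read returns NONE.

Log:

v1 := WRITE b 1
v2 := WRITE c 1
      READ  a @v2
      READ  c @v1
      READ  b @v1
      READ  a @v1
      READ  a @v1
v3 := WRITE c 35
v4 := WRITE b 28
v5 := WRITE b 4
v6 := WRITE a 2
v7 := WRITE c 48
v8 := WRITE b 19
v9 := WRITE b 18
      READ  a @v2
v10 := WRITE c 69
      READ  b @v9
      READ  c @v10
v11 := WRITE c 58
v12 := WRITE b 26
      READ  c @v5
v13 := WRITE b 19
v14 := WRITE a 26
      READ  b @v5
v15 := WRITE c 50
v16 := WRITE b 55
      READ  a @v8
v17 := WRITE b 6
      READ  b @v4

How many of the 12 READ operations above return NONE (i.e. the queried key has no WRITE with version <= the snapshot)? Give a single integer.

v1: WRITE b=1  (b history now [(1, 1)])
v2: WRITE c=1  (c history now [(2, 1)])
READ a @v2: history=[] -> no version <= 2 -> NONE
READ c @v1: history=[(2, 1)] -> no version <= 1 -> NONE
READ b @v1: history=[(1, 1)] -> pick v1 -> 1
READ a @v1: history=[] -> no version <= 1 -> NONE
READ a @v1: history=[] -> no version <= 1 -> NONE
v3: WRITE c=35  (c history now [(2, 1), (3, 35)])
v4: WRITE b=28  (b history now [(1, 1), (4, 28)])
v5: WRITE b=4  (b history now [(1, 1), (4, 28), (5, 4)])
v6: WRITE a=2  (a history now [(6, 2)])
v7: WRITE c=48  (c history now [(2, 1), (3, 35), (7, 48)])
v8: WRITE b=19  (b history now [(1, 1), (4, 28), (5, 4), (8, 19)])
v9: WRITE b=18  (b history now [(1, 1), (4, 28), (5, 4), (8, 19), (9, 18)])
READ a @v2: history=[(6, 2)] -> no version <= 2 -> NONE
v10: WRITE c=69  (c history now [(2, 1), (3, 35), (7, 48), (10, 69)])
READ b @v9: history=[(1, 1), (4, 28), (5, 4), (8, 19), (9, 18)] -> pick v9 -> 18
READ c @v10: history=[(2, 1), (3, 35), (7, 48), (10, 69)] -> pick v10 -> 69
v11: WRITE c=58  (c history now [(2, 1), (3, 35), (7, 48), (10, 69), (11, 58)])
v12: WRITE b=26  (b history now [(1, 1), (4, 28), (5, 4), (8, 19), (9, 18), (12, 26)])
READ c @v5: history=[(2, 1), (3, 35), (7, 48), (10, 69), (11, 58)] -> pick v3 -> 35
v13: WRITE b=19  (b history now [(1, 1), (4, 28), (5, 4), (8, 19), (9, 18), (12, 26), (13, 19)])
v14: WRITE a=26  (a history now [(6, 2), (14, 26)])
READ b @v5: history=[(1, 1), (4, 28), (5, 4), (8, 19), (9, 18), (12, 26), (13, 19)] -> pick v5 -> 4
v15: WRITE c=50  (c history now [(2, 1), (3, 35), (7, 48), (10, 69), (11, 58), (15, 50)])
v16: WRITE b=55  (b history now [(1, 1), (4, 28), (5, 4), (8, 19), (9, 18), (12, 26), (13, 19), (16, 55)])
READ a @v8: history=[(6, 2), (14, 26)] -> pick v6 -> 2
v17: WRITE b=6  (b history now [(1, 1), (4, 28), (5, 4), (8, 19), (9, 18), (12, 26), (13, 19), (16, 55), (17, 6)])
READ b @v4: history=[(1, 1), (4, 28), (5, 4), (8, 19), (9, 18), (12, 26), (13, 19), (16, 55), (17, 6)] -> pick v4 -> 28
Read results in order: ['NONE', 'NONE', '1', 'NONE', 'NONE', 'NONE', '18', '69', '35', '4', '2', '28']
NONE count = 5

Answer: 5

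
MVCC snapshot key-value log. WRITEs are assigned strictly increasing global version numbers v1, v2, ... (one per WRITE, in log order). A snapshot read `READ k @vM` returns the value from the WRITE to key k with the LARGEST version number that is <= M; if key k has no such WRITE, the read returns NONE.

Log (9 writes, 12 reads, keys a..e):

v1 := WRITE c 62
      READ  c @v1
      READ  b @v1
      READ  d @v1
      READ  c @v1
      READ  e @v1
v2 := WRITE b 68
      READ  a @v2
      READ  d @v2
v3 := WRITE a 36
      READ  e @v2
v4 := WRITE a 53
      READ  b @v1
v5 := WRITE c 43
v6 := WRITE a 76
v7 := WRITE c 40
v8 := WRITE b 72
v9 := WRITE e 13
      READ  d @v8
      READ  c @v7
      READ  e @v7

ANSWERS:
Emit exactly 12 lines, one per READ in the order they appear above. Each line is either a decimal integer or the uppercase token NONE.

Answer: 62
NONE
NONE
62
NONE
NONE
NONE
NONE
NONE
NONE
40
NONE

Derivation:
v1: WRITE c=62  (c history now [(1, 62)])
READ c @v1: history=[(1, 62)] -> pick v1 -> 62
READ b @v1: history=[] -> no version <= 1 -> NONE
READ d @v1: history=[] -> no version <= 1 -> NONE
READ c @v1: history=[(1, 62)] -> pick v1 -> 62
READ e @v1: history=[] -> no version <= 1 -> NONE
v2: WRITE b=68  (b history now [(2, 68)])
READ a @v2: history=[] -> no version <= 2 -> NONE
READ d @v2: history=[] -> no version <= 2 -> NONE
v3: WRITE a=36  (a history now [(3, 36)])
READ e @v2: history=[] -> no version <= 2 -> NONE
v4: WRITE a=53  (a history now [(3, 36), (4, 53)])
READ b @v1: history=[(2, 68)] -> no version <= 1 -> NONE
v5: WRITE c=43  (c history now [(1, 62), (5, 43)])
v6: WRITE a=76  (a history now [(3, 36), (4, 53), (6, 76)])
v7: WRITE c=40  (c history now [(1, 62), (5, 43), (7, 40)])
v8: WRITE b=72  (b history now [(2, 68), (8, 72)])
v9: WRITE e=13  (e history now [(9, 13)])
READ d @v8: history=[] -> no version <= 8 -> NONE
READ c @v7: history=[(1, 62), (5, 43), (7, 40)] -> pick v7 -> 40
READ e @v7: history=[(9, 13)] -> no version <= 7 -> NONE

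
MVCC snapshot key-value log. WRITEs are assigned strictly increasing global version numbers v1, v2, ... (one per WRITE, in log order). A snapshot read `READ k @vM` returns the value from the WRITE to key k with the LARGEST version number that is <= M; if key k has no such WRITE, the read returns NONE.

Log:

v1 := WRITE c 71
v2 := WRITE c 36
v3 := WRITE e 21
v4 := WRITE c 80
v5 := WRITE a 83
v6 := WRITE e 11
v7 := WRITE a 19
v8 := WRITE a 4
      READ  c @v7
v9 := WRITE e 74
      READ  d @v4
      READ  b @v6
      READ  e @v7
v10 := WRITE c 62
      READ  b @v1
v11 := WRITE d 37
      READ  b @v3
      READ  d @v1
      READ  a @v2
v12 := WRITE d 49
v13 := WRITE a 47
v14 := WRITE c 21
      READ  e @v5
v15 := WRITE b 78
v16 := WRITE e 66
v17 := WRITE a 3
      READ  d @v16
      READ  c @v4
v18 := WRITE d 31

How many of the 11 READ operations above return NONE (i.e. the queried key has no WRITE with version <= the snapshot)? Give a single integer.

v1: WRITE c=71  (c history now [(1, 71)])
v2: WRITE c=36  (c history now [(1, 71), (2, 36)])
v3: WRITE e=21  (e history now [(3, 21)])
v4: WRITE c=80  (c history now [(1, 71), (2, 36), (4, 80)])
v5: WRITE a=83  (a history now [(5, 83)])
v6: WRITE e=11  (e history now [(3, 21), (6, 11)])
v7: WRITE a=19  (a history now [(5, 83), (7, 19)])
v8: WRITE a=4  (a history now [(5, 83), (7, 19), (8, 4)])
READ c @v7: history=[(1, 71), (2, 36), (4, 80)] -> pick v4 -> 80
v9: WRITE e=74  (e history now [(3, 21), (6, 11), (9, 74)])
READ d @v4: history=[] -> no version <= 4 -> NONE
READ b @v6: history=[] -> no version <= 6 -> NONE
READ e @v7: history=[(3, 21), (6, 11), (9, 74)] -> pick v6 -> 11
v10: WRITE c=62  (c history now [(1, 71), (2, 36), (4, 80), (10, 62)])
READ b @v1: history=[] -> no version <= 1 -> NONE
v11: WRITE d=37  (d history now [(11, 37)])
READ b @v3: history=[] -> no version <= 3 -> NONE
READ d @v1: history=[(11, 37)] -> no version <= 1 -> NONE
READ a @v2: history=[(5, 83), (7, 19), (8, 4)] -> no version <= 2 -> NONE
v12: WRITE d=49  (d history now [(11, 37), (12, 49)])
v13: WRITE a=47  (a history now [(5, 83), (7, 19), (8, 4), (13, 47)])
v14: WRITE c=21  (c history now [(1, 71), (2, 36), (4, 80), (10, 62), (14, 21)])
READ e @v5: history=[(3, 21), (6, 11), (9, 74)] -> pick v3 -> 21
v15: WRITE b=78  (b history now [(15, 78)])
v16: WRITE e=66  (e history now [(3, 21), (6, 11), (9, 74), (16, 66)])
v17: WRITE a=3  (a history now [(5, 83), (7, 19), (8, 4), (13, 47), (17, 3)])
READ d @v16: history=[(11, 37), (12, 49)] -> pick v12 -> 49
READ c @v4: history=[(1, 71), (2, 36), (4, 80), (10, 62), (14, 21)] -> pick v4 -> 80
v18: WRITE d=31  (d history now [(11, 37), (12, 49), (18, 31)])
Read results in order: ['80', 'NONE', 'NONE', '11', 'NONE', 'NONE', 'NONE', 'NONE', '21', '49', '80']
NONE count = 6

Answer: 6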